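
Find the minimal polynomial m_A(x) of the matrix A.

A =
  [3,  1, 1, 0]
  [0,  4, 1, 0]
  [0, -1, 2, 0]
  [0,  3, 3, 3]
x^2 - 6*x + 9

The characteristic polynomial is χ_A(x) = (x - 3)^4, so the eigenvalues are known. The minimal polynomial is
  m_A(x) = Π_λ (x − λ)^{k_λ}
where k_λ is the size of the *largest* Jordan block for λ (equivalently, the smallest k with (A − λI)^k v = 0 for every generalised eigenvector v of λ).

  λ = 3: largest Jordan block has size 2, contributing (x − 3)^2

So m_A(x) = (x - 3)^2 = x^2 - 6*x + 9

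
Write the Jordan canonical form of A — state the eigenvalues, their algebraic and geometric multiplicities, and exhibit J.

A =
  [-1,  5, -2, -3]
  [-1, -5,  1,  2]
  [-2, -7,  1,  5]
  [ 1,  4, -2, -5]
J_2(-3) ⊕ J_2(-2)

The characteristic polynomial is
  det(x·I − A) = x^4 + 10*x^3 + 37*x^2 + 60*x + 36 = (x + 2)^2*(x + 3)^2

Eigenvalues and multiplicities (the geometric multiplicity of λ is n − rank(A − λI), which equals the number of Jordan blocks for λ):
  λ = -3: algebraic multiplicity = 2, geometric multiplicity = 1
  λ = -2: algebraic multiplicity = 2, geometric multiplicity = 1

Determining the block sizes for each eigenvalue:
  λ = -3: one block (gm = 1), so the single block has size am = 2 → block sizes [2]
  λ = -2: one block (gm = 1), so the single block has size am = 2 → block sizes [2]

Assembling the blocks gives a Jordan form
J =
  [-3,  1,  0,  0]
  [ 0, -3,  0,  0]
  [ 0,  0, -2,  1]
  [ 0,  0,  0, -2]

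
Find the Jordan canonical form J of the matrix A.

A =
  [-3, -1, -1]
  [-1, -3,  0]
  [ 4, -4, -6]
J_3(-4)

The characteristic polynomial is
  det(x·I − A) = x^3 + 12*x^2 + 48*x + 64 = (x + 4)^3

Eigenvalues and multiplicities (the geometric multiplicity of λ is n − rank(A − λI), which equals the number of Jordan blocks for λ):
  λ = -4: algebraic multiplicity = 3, geometric multiplicity = 1

Determining the block sizes for each eigenvalue:
  λ = -4: one block (gm = 1), so the single block has size am = 3 → block sizes [3]

Assembling the blocks gives a Jordan form
J =
  [-4,  1,  0]
  [ 0, -4,  1]
  [ 0,  0, -4]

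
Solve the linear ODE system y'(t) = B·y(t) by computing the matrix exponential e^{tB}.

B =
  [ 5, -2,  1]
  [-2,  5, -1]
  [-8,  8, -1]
e^{tB} =
  [2*t*exp(3*t) + exp(3*t), -2*t*exp(3*t), t*exp(3*t)]
  [-2*t*exp(3*t), 2*t*exp(3*t) + exp(3*t), -t*exp(3*t)]
  [-8*t*exp(3*t), 8*t*exp(3*t), -4*t*exp(3*t) + exp(3*t)]

Strategy: write B = P · J · P⁻¹ where J is a Jordan canonical form, so e^{tB} = P · e^{tJ} · P⁻¹, and e^{tJ} can be computed block-by-block.

B has Jordan form
J =
  [3, 1, 0]
  [0, 3, 0]
  [0, 0, 3]
(up to reordering of blocks).

Per-block formulas:
  For a 2×2 Jordan block J_2(3): exp(t · J_2(3)) = e^(3t)·(I + t·N), where N is the 2×2 nilpotent shift.
  For a 1×1 block at λ = 3: exp(t · [3]) = [e^(3t)].

After assembling e^{tJ} and conjugating by P, we get:

e^{tB} =
  [2*t*exp(3*t) + exp(3*t), -2*t*exp(3*t), t*exp(3*t)]
  [-2*t*exp(3*t), 2*t*exp(3*t) + exp(3*t), -t*exp(3*t)]
  [-8*t*exp(3*t), 8*t*exp(3*t), -4*t*exp(3*t) + exp(3*t)]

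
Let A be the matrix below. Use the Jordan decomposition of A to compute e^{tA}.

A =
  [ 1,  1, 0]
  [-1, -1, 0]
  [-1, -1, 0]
e^{tA} =
  [t + 1, t, 0]
  [-t, 1 - t, 0]
  [-t, -t, 1]

Strategy: write A = P · J · P⁻¹ where J is a Jordan canonical form, so e^{tA} = P · e^{tJ} · P⁻¹, and e^{tJ} can be computed block-by-block.

A has Jordan form
J =
  [0, 1, 0]
  [0, 0, 0]
  [0, 0, 0]
(up to reordering of blocks).

Per-block formulas:
  For a 2×2 Jordan block J_2(0): exp(t · J_2(0)) = e^(0t)·(I + t·N), where N is the 2×2 nilpotent shift.
  For a 1×1 block at λ = 0: exp(t · [0]) = [e^(0t)].

After assembling e^{tJ} and conjugating by P, we get:

e^{tA} =
  [t + 1, t, 0]
  [-t, 1 - t, 0]
  [-t, -t, 1]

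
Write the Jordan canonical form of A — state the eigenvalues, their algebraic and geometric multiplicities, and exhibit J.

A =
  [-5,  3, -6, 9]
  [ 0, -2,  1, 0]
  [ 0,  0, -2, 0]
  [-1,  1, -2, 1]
J_3(-2) ⊕ J_1(-2)

The characteristic polynomial is
  det(x·I − A) = x^4 + 8*x^3 + 24*x^2 + 32*x + 16 = (x + 2)^4

Eigenvalues and multiplicities (the geometric multiplicity of λ is n − rank(A − λI), which equals the number of Jordan blocks for λ):
  λ = -2: algebraic multiplicity = 4, geometric multiplicity = 2

Determining the block sizes for each eigenvalue:
  λ = -2: with am = 4 and gm = 2, the partition is not yet determined (e.g. several partitions of 4 into 2 parts exist). Let N = A − (-2)·I. Computing rank(N^1) = 2, rank(N^2) = 1, rank(N^3) = 0; the number of blocks of size ≥ j is rank(N^{j−1}) − rank(N^j), giving [2, 1, 1]. So we have 1 block(s) of size 3, 1 block(s) of size 1 → block sizes [3, 1]

Assembling the blocks gives a Jordan form
J =
  [-2,  1,  0,  0]
  [ 0, -2,  1,  0]
  [ 0,  0, -2,  0]
  [ 0,  0,  0, -2]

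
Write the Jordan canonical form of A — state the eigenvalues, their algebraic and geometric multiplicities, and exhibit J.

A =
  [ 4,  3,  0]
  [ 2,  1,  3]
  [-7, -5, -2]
J_3(1)

The characteristic polynomial is
  det(x·I − A) = x^3 - 3*x^2 + 3*x - 1 = (x - 1)^3

Eigenvalues and multiplicities (the geometric multiplicity of λ is n − rank(A − λI), which equals the number of Jordan blocks for λ):
  λ = 1: algebraic multiplicity = 3, geometric multiplicity = 1

Determining the block sizes for each eigenvalue:
  λ = 1: one block (gm = 1), so the single block has size am = 3 → block sizes [3]

Assembling the blocks gives a Jordan form
J =
  [1, 1, 0]
  [0, 1, 1]
  [0, 0, 1]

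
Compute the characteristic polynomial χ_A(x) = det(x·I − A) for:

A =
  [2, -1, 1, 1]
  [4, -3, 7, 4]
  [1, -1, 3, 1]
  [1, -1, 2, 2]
x^4 - 4*x^3 + 6*x^2 - 4*x + 1

Expanding det(x·I − A) (e.g. by cofactor expansion or by noting that A is similar to its Jordan form J, which has the same characteristic polynomial as A) gives
  χ_A(x) = x^4 - 4*x^3 + 6*x^2 - 4*x + 1
which factors as (x - 1)^4. The eigenvalues (with algebraic multiplicities) are λ = 1 with multiplicity 4.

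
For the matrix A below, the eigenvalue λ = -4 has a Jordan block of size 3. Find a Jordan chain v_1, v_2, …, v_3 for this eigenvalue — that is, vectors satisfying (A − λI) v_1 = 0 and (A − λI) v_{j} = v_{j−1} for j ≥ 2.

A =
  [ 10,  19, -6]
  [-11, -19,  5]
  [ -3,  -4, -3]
A Jordan chain for λ = -4 of length 3:
v_1 = (5, -4, -1)ᵀ
v_2 = (14, -11, -3)ᵀ
v_3 = (1, 0, 0)ᵀ

Let N = A − (-4)·I. We want v_3 with N^3 v_3 = 0 but N^2 v_3 ≠ 0; then v_{j-1} := N · v_j for j = 3, …, 2.

Pick v_3 = (1, 0, 0)ᵀ.
Then v_2 = N · v_3 = (14, -11, -3)ᵀ.
Then v_1 = N · v_2 = (5, -4, -1)ᵀ.

Sanity check: (A − (-4)·I) v_1 = (0, 0, 0)ᵀ = 0. ✓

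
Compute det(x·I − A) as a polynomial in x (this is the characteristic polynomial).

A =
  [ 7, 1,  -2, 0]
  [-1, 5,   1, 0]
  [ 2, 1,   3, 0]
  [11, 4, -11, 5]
x^4 - 20*x^3 + 150*x^2 - 500*x + 625

Expanding det(x·I − A) (e.g. by cofactor expansion or by noting that A is similar to its Jordan form J, which has the same characteristic polynomial as A) gives
  χ_A(x) = x^4 - 20*x^3 + 150*x^2 - 500*x + 625
which factors as (x - 5)^4. The eigenvalues (with algebraic multiplicities) are λ = 5 with multiplicity 4.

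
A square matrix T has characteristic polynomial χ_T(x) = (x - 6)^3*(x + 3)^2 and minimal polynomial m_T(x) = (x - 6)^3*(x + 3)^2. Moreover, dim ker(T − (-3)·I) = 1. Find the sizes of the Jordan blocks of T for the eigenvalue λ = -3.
Block sizes for λ = -3: [2]

Step 1 — from the characteristic polynomial, algebraic multiplicity of λ = -3 is 2. From dim ker(T − (-3)·I) = 1, there are exactly 1 Jordan blocks for λ = -3.
Step 2 — from the minimal polynomial, the factor (x + 3)^2 tells us the largest block for λ = -3 has size 2.
Step 3 — with total size 2, 1 blocks, and largest block 2, the block sizes (in nonincreasing order) are [2].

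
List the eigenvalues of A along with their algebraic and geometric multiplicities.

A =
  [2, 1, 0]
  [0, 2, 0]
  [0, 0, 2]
λ = 2: alg = 3, geom = 2

Step 1 — factor the characteristic polynomial to read off the algebraic multiplicities:
  χ_A(x) = (x - 2)^3

Step 2 — compute geometric multiplicities via the rank-nullity identity g(λ) = n − rank(A − λI):
  rank(A − (2)·I) = 1, so dim ker(A − (2)·I) = n − 1 = 2

Summary:
  λ = 2: algebraic multiplicity = 3, geometric multiplicity = 2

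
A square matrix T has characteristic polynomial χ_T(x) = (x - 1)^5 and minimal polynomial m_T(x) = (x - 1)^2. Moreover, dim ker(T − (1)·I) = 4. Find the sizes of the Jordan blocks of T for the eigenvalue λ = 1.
Block sizes for λ = 1: [2, 1, 1, 1]

Step 1 — from the characteristic polynomial, algebraic multiplicity of λ = 1 is 5. From dim ker(T − (1)·I) = 4, there are exactly 4 Jordan blocks for λ = 1.
Step 2 — from the minimal polynomial, the factor (x − 1)^2 tells us the largest block for λ = 1 has size 2.
Step 3 — with total size 5, 4 blocks, and largest block 2, the block sizes (in nonincreasing order) are [2, 1, 1, 1].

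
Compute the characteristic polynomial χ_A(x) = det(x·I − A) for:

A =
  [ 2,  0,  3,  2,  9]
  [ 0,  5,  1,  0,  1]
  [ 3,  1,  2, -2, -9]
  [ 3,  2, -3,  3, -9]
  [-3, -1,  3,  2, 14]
x^5 - 26*x^4 + 270*x^3 - 1400*x^2 + 3625*x - 3750

Expanding det(x·I − A) (e.g. by cofactor expansion or by noting that A is similar to its Jordan form J, which has the same characteristic polynomial as A) gives
  χ_A(x) = x^5 - 26*x^4 + 270*x^3 - 1400*x^2 + 3625*x - 3750
which factors as (x - 6)*(x - 5)^4. The eigenvalues (with algebraic multiplicities) are λ = 5 with multiplicity 4, λ = 6 with multiplicity 1.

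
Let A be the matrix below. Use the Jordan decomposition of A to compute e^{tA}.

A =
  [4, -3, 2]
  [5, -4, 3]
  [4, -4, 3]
e^{tA} =
  [t^2*exp(t) + 3*t*exp(t) + exp(t), -t^2*exp(t) - 3*t*exp(t), t^2*exp(t)/2 + 2*t*exp(t)]
  [t^2*exp(t) + 5*t*exp(t), -t^2*exp(t) - 5*t*exp(t) + exp(t), t^2*exp(t)/2 + 3*t*exp(t)]
  [4*t*exp(t), -4*t*exp(t), 2*t*exp(t) + exp(t)]

Strategy: write A = P · J · P⁻¹ where J is a Jordan canonical form, so e^{tA} = P · e^{tJ} · P⁻¹, and e^{tJ} can be computed block-by-block.

A has Jordan form
J =
  [1, 1, 0]
  [0, 1, 1]
  [0, 0, 1]
(up to reordering of blocks).

Per-block formulas:
  For a 3×3 Jordan block J_3(1): exp(t · J_3(1)) = e^(1t)·(I + t·N + (t^2/2)·N^2), where N is the 3×3 nilpotent shift.

After assembling e^{tJ} and conjugating by P, we get:

e^{tA} =
  [t^2*exp(t) + 3*t*exp(t) + exp(t), -t^2*exp(t) - 3*t*exp(t), t^2*exp(t)/2 + 2*t*exp(t)]
  [t^2*exp(t) + 5*t*exp(t), -t^2*exp(t) - 5*t*exp(t) + exp(t), t^2*exp(t)/2 + 3*t*exp(t)]
  [4*t*exp(t), -4*t*exp(t), 2*t*exp(t) + exp(t)]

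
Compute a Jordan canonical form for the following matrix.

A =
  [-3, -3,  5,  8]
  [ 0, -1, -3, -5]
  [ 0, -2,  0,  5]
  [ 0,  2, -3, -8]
J_2(-3) ⊕ J_2(-3)

The characteristic polynomial is
  det(x·I − A) = x^4 + 12*x^3 + 54*x^2 + 108*x + 81 = (x + 3)^4

Eigenvalues and multiplicities (the geometric multiplicity of λ is n − rank(A − λI), which equals the number of Jordan blocks for λ):
  λ = -3: algebraic multiplicity = 4, geometric multiplicity = 2

Determining the block sizes for each eigenvalue:
  λ = -3: with am = 4 and gm = 2, the partition is not yet determined (e.g. several partitions of 4 into 2 parts exist). Let N = A − (-3)·I. Computing rank(N^1) = 2, rank(N^2) = 0; the number of blocks of size ≥ j is rank(N^{j−1}) − rank(N^j), giving [2, 2]. So we have 2 block(s) of size 2 → block sizes [2, 2]

Assembling the blocks gives a Jordan form
J =
  [-3,  1,  0,  0]
  [ 0, -3,  0,  0]
  [ 0,  0, -3,  1]
  [ 0,  0,  0, -3]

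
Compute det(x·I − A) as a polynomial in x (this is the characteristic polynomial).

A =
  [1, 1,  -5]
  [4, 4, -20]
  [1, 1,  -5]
x^3

Expanding det(x·I − A) (e.g. by cofactor expansion or by noting that A is similar to its Jordan form J, which has the same characteristic polynomial as A) gives
  χ_A(x) = x^3
which factors as x^3. The eigenvalues (with algebraic multiplicities) are λ = 0 with multiplicity 3.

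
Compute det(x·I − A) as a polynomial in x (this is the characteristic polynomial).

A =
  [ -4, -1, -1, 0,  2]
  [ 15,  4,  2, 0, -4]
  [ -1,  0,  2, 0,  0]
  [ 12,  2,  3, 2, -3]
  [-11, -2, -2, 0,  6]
x^5 - 10*x^4 + 40*x^3 - 80*x^2 + 80*x - 32

Expanding det(x·I − A) (e.g. by cofactor expansion or by noting that A is similar to its Jordan form J, which has the same characteristic polynomial as A) gives
  χ_A(x) = x^5 - 10*x^4 + 40*x^3 - 80*x^2 + 80*x - 32
which factors as (x - 2)^5. The eigenvalues (with algebraic multiplicities) are λ = 2 with multiplicity 5.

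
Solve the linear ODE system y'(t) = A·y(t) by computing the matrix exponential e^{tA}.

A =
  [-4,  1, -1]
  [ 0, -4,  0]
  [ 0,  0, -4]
e^{tA} =
  [exp(-4*t), t*exp(-4*t), -t*exp(-4*t)]
  [0, exp(-4*t), 0]
  [0, 0, exp(-4*t)]

Strategy: write A = P · J · P⁻¹ where J is a Jordan canonical form, so e^{tA} = P · e^{tJ} · P⁻¹, and e^{tJ} can be computed block-by-block.

A has Jordan form
J =
  [-4,  1,  0]
  [ 0, -4,  0]
  [ 0,  0, -4]
(up to reordering of blocks).

Per-block formulas:
  For a 2×2 Jordan block J_2(-4): exp(t · J_2(-4)) = e^(-4t)·(I + t·N), where N is the 2×2 nilpotent shift.
  For a 1×1 block at λ = -4: exp(t · [-4]) = [e^(-4t)].

After assembling e^{tJ} and conjugating by P, we get:

e^{tA} =
  [exp(-4*t), t*exp(-4*t), -t*exp(-4*t)]
  [0, exp(-4*t), 0]
  [0, 0, exp(-4*t)]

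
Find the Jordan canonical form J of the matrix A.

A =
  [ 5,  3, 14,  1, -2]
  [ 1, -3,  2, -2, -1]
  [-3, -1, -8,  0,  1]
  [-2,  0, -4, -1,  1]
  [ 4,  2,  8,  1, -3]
J_2(-2) ⊕ J_2(-2) ⊕ J_1(-2)

The characteristic polynomial is
  det(x·I − A) = x^5 + 10*x^4 + 40*x^3 + 80*x^2 + 80*x + 32 = (x + 2)^5

Eigenvalues and multiplicities (the geometric multiplicity of λ is n − rank(A − λI), which equals the number of Jordan blocks for λ):
  λ = -2: algebraic multiplicity = 5, geometric multiplicity = 3

Determining the block sizes for each eigenvalue:
  λ = -2: with am = 5 and gm = 3, the partition is not yet determined (e.g. several partitions of 5 into 3 parts exist). Let N = A − (-2)·I. Computing rank(N^1) = 2, rank(N^2) = 0; the number of blocks of size ≥ j is rank(N^{j−1}) − rank(N^j), giving [3, 2]. So we have 2 block(s) of size 2, 1 block(s) of size 1 → block sizes [2, 2, 1]

Assembling the blocks gives a Jordan form
J =
  [-2,  1,  0,  0,  0]
  [ 0, -2,  0,  0,  0]
  [ 0,  0, -2,  1,  0]
  [ 0,  0,  0, -2,  0]
  [ 0,  0,  0,  0, -2]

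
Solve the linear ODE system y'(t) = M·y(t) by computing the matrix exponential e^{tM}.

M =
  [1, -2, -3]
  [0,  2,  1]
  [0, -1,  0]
e^{tM} =
  [exp(t), t^2*exp(t)/2 - 2*t*exp(t), t^2*exp(t)/2 - 3*t*exp(t)]
  [0, t*exp(t) + exp(t), t*exp(t)]
  [0, -t*exp(t), -t*exp(t) + exp(t)]

Strategy: write M = P · J · P⁻¹ where J is a Jordan canonical form, so e^{tM} = P · e^{tJ} · P⁻¹, and e^{tJ} can be computed block-by-block.

M has Jordan form
J =
  [1, 1, 0]
  [0, 1, 1]
  [0, 0, 1]
(up to reordering of blocks).

Per-block formulas:
  For a 3×3 Jordan block J_3(1): exp(t · J_3(1)) = e^(1t)·(I + t·N + (t^2/2)·N^2), where N is the 3×3 nilpotent shift.

After assembling e^{tJ} and conjugating by P, we get:

e^{tM} =
  [exp(t), t^2*exp(t)/2 - 2*t*exp(t), t^2*exp(t)/2 - 3*t*exp(t)]
  [0, t*exp(t) + exp(t), t*exp(t)]
  [0, -t*exp(t), -t*exp(t) + exp(t)]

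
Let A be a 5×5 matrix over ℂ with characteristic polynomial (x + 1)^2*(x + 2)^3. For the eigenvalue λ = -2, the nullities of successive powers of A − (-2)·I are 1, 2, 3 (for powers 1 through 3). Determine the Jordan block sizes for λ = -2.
Block sizes for λ = -2: [3]

From the dimensions of kernels of powers, the number of Jordan blocks of size at least j is d_j − d_{j−1} where d_j = dim ker(N^j) (with d_0 = 0). Computing the differences gives [1, 1, 1].
The number of blocks of size exactly k is (#blocks of size ≥ k) − (#blocks of size ≥ k + 1), so the partition is: 1 block(s) of size 3.
In nonincreasing order the block sizes are [3].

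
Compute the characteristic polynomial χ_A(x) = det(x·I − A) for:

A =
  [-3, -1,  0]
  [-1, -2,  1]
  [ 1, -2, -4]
x^3 + 9*x^2 + 27*x + 27

Expanding det(x·I − A) (e.g. by cofactor expansion or by noting that A is similar to its Jordan form J, which has the same characteristic polynomial as A) gives
  χ_A(x) = x^3 + 9*x^2 + 27*x + 27
which factors as (x + 3)^3. The eigenvalues (with algebraic multiplicities) are λ = -3 with multiplicity 3.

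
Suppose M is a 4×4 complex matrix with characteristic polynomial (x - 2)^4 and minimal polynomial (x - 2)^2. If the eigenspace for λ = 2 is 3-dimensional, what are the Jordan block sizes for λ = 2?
Block sizes for λ = 2: [2, 1, 1]

Step 1 — from the characteristic polynomial, algebraic multiplicity of λ = 2 is 4. From dim ker(M − (2)·I) = 3, there are exactly 3 Jordan blocks for λ = 2.
Step 2 — from the minimal polynomial, the factor (x − 2)^2 tells us the largest block for λ = 2 has size 2.
Step 3 — with total size 4, 3 blocks, and largest block 2, the block sizes (in nonincreasing order) are [2, 1, 1].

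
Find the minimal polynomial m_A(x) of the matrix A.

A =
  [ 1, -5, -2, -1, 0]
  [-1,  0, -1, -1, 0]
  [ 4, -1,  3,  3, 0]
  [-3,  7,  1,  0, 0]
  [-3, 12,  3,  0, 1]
x^2 - 2*x + 1

The characteristic polynomial is χ_A(x) = (x - 1)^5, so the eigenvalues are known. The minimal polynomial is
  m_A(x) = Π_λ (x − λ)^{k_λ}
where k_λ is the size of the *largest* Jordan block for λ (equivalently, the smallest k with (A − λI)^k v = 0 for every generalised eigenvector v of λ).

  λ = 1: largest Jordan block has size 2, contributing (x − 1)^2

So m_A(x) = (x - 1)^2 = x^2 - 2*x + 1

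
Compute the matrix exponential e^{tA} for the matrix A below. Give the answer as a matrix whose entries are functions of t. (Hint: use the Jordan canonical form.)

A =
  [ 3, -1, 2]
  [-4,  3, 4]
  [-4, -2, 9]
e^{tA} =
  [-2*t*exp(5*t) + exp(5*t), -t*exp(5*t), 2*t*exp(5*t)]
  [-4*t*exp(5*t), -2*t*exp(5*t) + exp(5*t), 4*t*exp(5*t)]
  [-4*t*exp(5*t), -2*t*exp(5*t), 4*t*exp(5*t) + exp(5*t)]

Strategy: write A = P · J · P⁻¹ where J is a Jordan canonical form, so e^{tA} = P · e^{tJ} · P⁻¹, and e^{tJ} can be computed block-by-block.

A has Jordan form
J =
  [5, 1, 0]
  [0, 5, 0]
  [0, 0, 5]
(up to reordering of blocks).

Per-block formulas:
  For a 2×2 Jordan block J_2(5): exp(t · J_2(5)) = e^(5t)·(I + t·N), where N is the 2×2 nilpotent shift.
  For a 1×1 block at λ = 5: exp(t · [5]) = [e^(5t)].

After assembling e^{tJ} and conjugating by P, we get:

e^{tA} =
  [-2*t*exp(5*t) + exp(5*t), -t*exp(5*t), 2*t*exp(5*t)]
  [-4*t*exp(5*t), -2*t*exp(5*t) + exp(5*t), 4*t*exp(5*t)]
  [-4*t*exp(5*t), -2*t*exp(5*t), 4*t*exp(5*t) + exp(5*t)]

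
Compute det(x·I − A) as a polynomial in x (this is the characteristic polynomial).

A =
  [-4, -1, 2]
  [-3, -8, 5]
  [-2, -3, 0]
x^3 + 12*x^2 + 48*x + 64

Expanding det(x·I − A) (e.g. by cofactor expansion or by noting that A is similar to its Jordan form J, which has the same characteristic polynomial as A) gives
  χ_A(x) = x^3 + 12*x^2 + 48*x + 64
which factors as (x + 4)^3. The eigenvalues (with algebraic multiplicities) are λ = -4 with multiplicity 3.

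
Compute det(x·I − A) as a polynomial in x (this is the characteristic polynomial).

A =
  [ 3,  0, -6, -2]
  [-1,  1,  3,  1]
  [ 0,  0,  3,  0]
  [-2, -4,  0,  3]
x^4 - 10*x^3 + 36*x^2 - 54*x + 27

Expanding det(x·I − A) (e.g. by cofactor expansion or by noting that A is similar to its Jordan form J, which has the same characteristic polynomial as A) gives
  χ_A(x) = x^4 - 10*x^3 + 36*x^2 - 54*x + 27
which factors as (x - 3)^3*(x - 1). The eigenvalues (with algebraic multiplicities) are λ = 1 with multiplicity 1, λ = 3 with multiplicity 3.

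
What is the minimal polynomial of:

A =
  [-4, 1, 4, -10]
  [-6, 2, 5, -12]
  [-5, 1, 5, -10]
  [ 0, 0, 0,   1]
x^3 - 3*x^2 + 3*x - 1

The characteristic polynomial is χ_A(x) = (x - 1)^4, so the eigenvalues are known. The minimal polynomial is
  m_A(x) = Π_λ (x − λ)^{k_λ}
where k_λ is the size of the *largest* Jordan block for λ (equivalently, the smallest k with (A − λI)^k v = 0 for every generalised eigenvector v of λ).

  λ = 1: largest Jordan block has size 3, contributing (x − 1)^3

So m_A(x) = (x - 1)^3 = x^3 - 3*x^2 + 3*x - 1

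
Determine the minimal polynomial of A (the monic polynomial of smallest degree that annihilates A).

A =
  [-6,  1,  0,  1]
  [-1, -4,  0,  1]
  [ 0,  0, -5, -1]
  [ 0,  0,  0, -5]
x^2 + 10*x + 25

The characteristic polynomial is χ_A(x) = (x + 5)^4, so the eigenvalues are known. The minimal polynomial is
  m_A(x) = Π_λ (x − λ)^{k_λ}
where k_λ is the size of the *largest* Jordan block for λ (equivalently, the smallest k with (A − λI)^k v = 0 for every generalised eigenvector v of λ).

  λ = -5: largest Jordan block has size 2, contributing (x + 5)^2

So m_A(x) = (x + 5)^2 = x^2 + 10*x + 25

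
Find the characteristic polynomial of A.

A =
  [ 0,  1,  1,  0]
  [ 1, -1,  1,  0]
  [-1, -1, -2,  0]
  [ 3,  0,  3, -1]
x^4 + 4*x^3 + 6*x^2 + 4*x + 1

Expanding det(x·I − A) (e.g. by cofactor expansion or by noting that A is similar to its Jordan form J, which has the same characteristic polynomial as A) gives
  χ_A(x) = x^4 + 4*x^3 + 6*x^2 + 4*x + 1
which factors as (x + 1)^4. The eigenvalues (with algebraic multiplicities) are λ = -1 with multiplicity 4.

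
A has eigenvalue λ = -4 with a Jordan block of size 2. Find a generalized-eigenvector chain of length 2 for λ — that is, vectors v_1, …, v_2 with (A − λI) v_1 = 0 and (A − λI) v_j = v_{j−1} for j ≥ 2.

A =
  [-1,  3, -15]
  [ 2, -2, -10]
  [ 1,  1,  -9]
A Jordan chain for λ = -4 of length 2:
v_1 = (3, 2, 1)ᵀ
v_2 = (1, 0, 0)ᵀ

Let N = A − (-4)·I. We want v_2 with N^2 v_2 = 0 but N^1 v_2 ≠ 0; then v_{j-1} := N · v_j for j = 2, …, 2.

Pick v_2 = (1, 0, 0)ᵀ.
Then v_1 = N · v_2 = (3, 2, 1)ᵀ.

Sanity check: (A − (-4)·I) v_1 = (0, 0, 0)ᵀ = 0. ✓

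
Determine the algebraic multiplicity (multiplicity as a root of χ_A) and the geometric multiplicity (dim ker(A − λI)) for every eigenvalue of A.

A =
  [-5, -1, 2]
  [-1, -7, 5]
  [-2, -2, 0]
λ = -4: alg = 3, geom = 1

Step 1 — factor the characteristic polynomial to read off the algebraic multiplicities:
  χ_A(x) = (x + 4)^3

Step 2 — compute geometric multiplicities via the rank-nullity identity g(λ) = n − rank(A − λI):
  rank(A − (-4)·I) = 2, so dim ker(A − (-4)·I) = n − 2 = 1

Summary:
  λ = -4: algebraic multiplicity = 3, geometric multiplicity = 1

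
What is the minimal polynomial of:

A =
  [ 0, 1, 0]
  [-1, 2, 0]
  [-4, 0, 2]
x^3 - 4*x^2 + 5*x - 2

The characteristic polynomial is χ_A(x) = (x - 2)*(x - 1)^2, so the eigenvalues are known. The minimal polynomial is
  m_A(x) = Π_λ (x − λ)^{k_λ}
where k_λ is the size of the *largest* Jordan block for λ (equivalently, the smallest k with (A − λI)^k v = 0 for every generalised eigenvector v of λ).

  λ = 1: largest Jordan block has size 2, contributing (x − 1)^2
  λ = 2: largest Jordan block has size 1, contributing (x − 2)

So m_A(x) = (x - 2)*(x - 1)^2 = x^3 - 4*x^2 + 5*x - 2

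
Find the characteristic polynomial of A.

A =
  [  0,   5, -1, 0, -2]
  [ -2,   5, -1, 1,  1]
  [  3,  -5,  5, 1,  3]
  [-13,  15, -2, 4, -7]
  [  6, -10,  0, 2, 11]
x^5 - 25*x^4 + 250*x^3 - 1250*x^2 + 3125*x - 3125

Expanding det(x·I − A) (e.g. by cofactor expansion or by noting that A is similar to its Jordan form J, which has the same characteristic polynomial as A) gives
  χ_A(x) = x^5 - 25*x^4 + 250*x^3 - 1250*x^2 + 3125*x - 3125
which factors as (x - 5)^5. The eigenvalues (with algebraic multiplicities) are λ = 5 with multiplicity 5.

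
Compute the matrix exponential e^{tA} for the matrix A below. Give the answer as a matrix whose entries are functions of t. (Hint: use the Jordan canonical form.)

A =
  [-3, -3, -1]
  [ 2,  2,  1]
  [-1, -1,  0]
e^{tA} =
  [t - 3 + 4*exp(-t), t - 4 + 4*exp(-t), -t]
  [-t + 3 - 3*exp(-t), -t + 4 - 3*exp(-t), t]
  [-1 + exp(-t), -1 + exp(-t), 1]

Strategy: write A = P · J · P⁻¹ where J is a Jordan canonical form, so e^{tA} = P · e^{tJ} · P⁻¹, and e^{tJ} can be computed block-by-block.

A has Jordan form
J =
  [-1, 0, 0]
  [ 0, 0, 1]
  [ 0, 0, 0]
(up to reordering of blocks).

Per-block formulas:
  For a 1×1 block at λ = -1: exp(t · [-1]) = [e^(-1t)].
  For a 2×2 Jordan block J_2(0): exp(t · J_2(0)) = e^(0t)·(I + t·N), where N is the 2×2 nilpotent shift.

After assembling e^{tJ} and conjugating by P, we get:

e^{tA} =
  [t - 3 + 4*exp(-t), t - 4 + 4*exp(-t), -t]
  [-t + 3 - 3*exp(-t), -t + 4 - 3*exp(-t), t]
  [-1 + exp(-t), -1 + exp(-t), 1]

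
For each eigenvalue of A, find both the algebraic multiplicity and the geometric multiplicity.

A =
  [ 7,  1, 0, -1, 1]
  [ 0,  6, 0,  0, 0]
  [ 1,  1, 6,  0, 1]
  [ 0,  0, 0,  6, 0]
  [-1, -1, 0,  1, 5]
λ = 6: alg = 5, geom = 3

Step 1 — factor the characteristic polynomial to read off the algebraic multiplicities:
  χ_A(x) = (x - 6)^5

Step 2 — compute geometric multiplicities via the rank-nullity identity g(λ) = n − rank(A − λI):
  rank(A − (6)·I) = 2, so dim ker(A − (6)·I) = n − 2 = 3

Summary:
  λ = 6: algebraic multiplicity = 5, geometric multiplicity = 3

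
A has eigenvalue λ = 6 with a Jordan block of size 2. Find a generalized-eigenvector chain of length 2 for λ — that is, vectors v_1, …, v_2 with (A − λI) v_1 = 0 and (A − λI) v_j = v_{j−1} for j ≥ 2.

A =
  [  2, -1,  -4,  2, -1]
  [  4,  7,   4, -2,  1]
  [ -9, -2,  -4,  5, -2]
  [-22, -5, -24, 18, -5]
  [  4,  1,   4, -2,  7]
A Jordan chain for λ = 6 of length 2:
v_1 = (-4, 4, -9, -22, 4)ᵀ
v_2 = (1, 0, 0, 0, 0)ᵀ

Let N = A − (6)·I. We want v_2 with N^2 v_2 = 0 but N^1 v_2 ≠ 0; then v_{j-1} := N · v_j for j = 2, …, 2.

Pick v_2 = (1, 0, 0, 0, 0)ᵀ.
Then v_1 = N · v_2 = (-4, 4, -9, -22, 4)ᵀ.

Sanity check: (A − (6)·I) v_1 = (0, 0, 0, 0, 0)ᵀ = 0. ✓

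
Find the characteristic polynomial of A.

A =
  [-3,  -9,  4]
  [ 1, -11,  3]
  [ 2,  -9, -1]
x^3 + 15*x^2 + 75*x + 125

Expanding det(x·I − A) (e.g. by cofactor expansion or by noting that A is similar to its Jordan form J, which has the same characteristic polynomial as A) gives
  χ_A(x) = x^3 + 15*x^2 + 75*x + 125
which factors as (x + 5)^3. The eigenvalues (with algebraic multiplicities) are λ = -5 with multiplicity 3.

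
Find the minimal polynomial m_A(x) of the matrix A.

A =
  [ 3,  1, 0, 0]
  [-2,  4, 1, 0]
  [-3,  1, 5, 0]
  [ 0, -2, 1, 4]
x^3 - 12*x^2 + 48*x - 64

The characteristic polynomial is χ_A(x) = (x - 4)^4, so the eigenvalues are known. The minimal polynomial is
  m_A(x) = Π_λ (x − λ)^{k_λ}
where k_λ is the size of the *largest* Jordan block for λ (equivalently, the smallest k with (A − λI)^k v = 0 for every generalised eigenvector v of λ).

  λ = 4: largest Jordan block has size 3, contributing (x − 4)^3

So m_A(x) = (x - 4)^3 = x^3 - 12*x^2 + 48*x - 64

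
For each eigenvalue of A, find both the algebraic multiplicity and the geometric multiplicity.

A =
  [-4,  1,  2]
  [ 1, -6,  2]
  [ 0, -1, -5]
λ = -5: alg = 3, geom = 1

Step 1 — factor the characteristic polynomial to read off the algebraic multiplicities:
  χ_A(x) = (x + 5)^3

Step 2 — compute geometric multiplicities via the rank-nullity identity g(λ) = n − rank(A − λI):
  rank(A − (-5)·I) = 2, so dim ker(A − (-5)·I) = n − 2 = 1

Summary:
  λ = -5: algebraic multiplicity = 3, geometric multiplicity = 1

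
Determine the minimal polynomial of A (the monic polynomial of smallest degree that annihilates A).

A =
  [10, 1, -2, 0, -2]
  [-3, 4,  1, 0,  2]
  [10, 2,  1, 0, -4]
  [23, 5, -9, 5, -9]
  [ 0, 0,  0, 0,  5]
x^3 - 15*x^2 + 75*x - 125

The characteristic polynomial is χ_A(x) = (x - 5)^5, so the eigenvalues are known. The minimal polynomial is
  m_A(x) = Π_λ (x − λ)^{k_λ}
where k_λ is the size of the *largest* Jordan block for λ (equivalently, the smallest k with (A − λI)^k v = 0 for every generalised eigenvector v of λ).

  λ = 5: largest Jordan block has size 3, contributing (x − 5)^3

So m_A(x) = (x - 5)^3 = x^3 - 15*x^2 + 75*x - 125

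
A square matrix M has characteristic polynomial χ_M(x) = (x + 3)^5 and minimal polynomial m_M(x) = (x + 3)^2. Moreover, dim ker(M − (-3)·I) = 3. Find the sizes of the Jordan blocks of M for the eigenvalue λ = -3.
Block sizes for λ = -3: [2, 2, 1]

Step 1 — from the characteristic polynomial, algebraic multiplicity of λ = -3 is 5. From dim ker(M − (-3)·I) = 3, there are exactly 3 Jordan blocks for λ = -3.
Step 2 — from the minimal polynomial, the factor (x + 3)^2 tells us the largest block for λ = -3 has size 2.
Step 3 — with total size 5, 3 blocks, and largest block 2, the block sizes (in nonincreasing order) are [2, 2, 1].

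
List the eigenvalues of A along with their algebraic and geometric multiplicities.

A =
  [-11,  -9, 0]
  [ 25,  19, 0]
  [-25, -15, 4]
λ = 4: alg = 3, geom = 2

Step 1 — factor the characteristic polynomial to read off the algebraic multiplicities:
  χ_A(x) = (x - 4)^3

Step 2 — compute geometric multiplicities via the rank-nullity identity g(λ) = n − rank(A − λI):
  rank(A − (4)·I) = 1, so dim ker(A − (4)·I) = n − 1 = 2

Summary:
  λ = 4: algebraic multiplicity = 3, geometric multiplicity = 2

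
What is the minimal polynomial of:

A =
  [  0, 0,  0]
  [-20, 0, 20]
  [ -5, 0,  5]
x^2 - 5*x

The characteristic polynomial is χ_A(x) = x^2*(x - 5), so the eigenvalues are known. The minimal polynomial is
  m_A(x) = Π_λ (x − λ)^{k_λ}
where k_λ is the size of the *largest* Jordan block for λ (equivalently, the smallest k with (A − λI)^k v = 0 for every generalised eigenvector v of λ).

  λ = 0: largest Jordan block has size 1, contributing (x − 0)
  λ = 5: largest Jordan block has size 1, contributing (x − 5)

So m_A(x) = x*(x - 5) = x^2 - 5*x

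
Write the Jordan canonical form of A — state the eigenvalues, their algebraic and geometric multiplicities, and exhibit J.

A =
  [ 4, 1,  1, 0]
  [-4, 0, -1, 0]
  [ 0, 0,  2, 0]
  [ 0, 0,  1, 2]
J_3(2) ⊕ J_1(2)

The characteristic polynomial is
  det(x·I − A) = x^4 - 8*x^3 + 24*x^2 - 32*x + 16 = (x - 2)^4

Eigenvalues and multiplicities (the geometric multiplicity of λ is n − rank(A − λI), which equals the number of Jordan blocks for λ):
  λ = 2: algebraic multiplicity = 4, geometric multiplicity = 2

Determining the block sizes for each eigenvalue:
  λ = 2: with am = 4 and gm = 2, the partition is not yet determined (e.g. several partitions of 4 into 2 parts exist). Let N = A − (2)·I. Computing rank(N^1) = 2, rank(N^2) = 1, rank(N^3) = 0; the number of blocks of size ≥ j is rank(N^{j−1}) − rank(N^j), giving [2, 1, 1]. So we have 1 block(s) of size 3, 1 block(s) of size 1 → block sizes [3, 1]

Assembling the blocks gives a Jordan form
J =
  [2, 1, 0, 0]
  [0, 2, 1, 0]
  [0, 0, 2, 0]
  [0, 0, 0, 2]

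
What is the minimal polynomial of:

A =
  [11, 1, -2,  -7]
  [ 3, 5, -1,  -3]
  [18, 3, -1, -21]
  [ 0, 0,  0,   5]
x^3 - 15*x^2 + 75*x - 125

The characteristic polynomial is χ_A(x) = (x - 5)^4, so the eigenvalues are known. The minimal polynomial is
  m_A(x) = Π_λ (x − λ)^{k_λ}
where k_λ is the size of the *largest* Jordan block for λ (equivalently, the smallest k with (A − λI)^k v = 0 for every generalised eigenvector v of λ).

  λ = 5: largest Jordan block has size 3, contributing (x − 5)^3

So m_A(x) = (x - 5)^3 = x^3 - 15*x^2 + 75*x - 125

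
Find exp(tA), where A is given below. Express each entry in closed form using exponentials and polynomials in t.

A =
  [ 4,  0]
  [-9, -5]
e^{tA} =
  [exp(4*t), 0]
  [-exp(4*t) + exp(-5*t), exp(-5*t)]

Strategy: write A = P · J · P⁻¹ where J is a Jordan canonical form, so e^{tA} = P · e^{tJ} · P⁻¹, and e^{tJ} can be computed block-by-block.

A has Jordan form
J =
  [-5, 0]
  [ 0, 4]
(up to reordering of blocks).

Per-block formulas:
  For a 1×1 block at λ = -5: exp(t · [-5]) = [e^(-5t)].
  For a 1×1 block at λ = 4: exp(t · [4]) = [e^(4t)].

After assembling e^{tJ} and conjugating by P, we get:

e^{tA} =
  [exp(4*t), 0]
  [-exp(4*t) + exp(-5*t), exp(-5*t)]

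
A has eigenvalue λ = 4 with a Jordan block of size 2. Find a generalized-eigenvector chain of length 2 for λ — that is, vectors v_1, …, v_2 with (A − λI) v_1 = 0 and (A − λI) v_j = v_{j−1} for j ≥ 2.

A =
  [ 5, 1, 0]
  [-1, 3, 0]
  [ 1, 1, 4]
A Jordan chain for λ = 4 of length 2:
v_1 = (1, -1, 1)ᵀ
v_2 = (1, 0, 0)ᵀ

Let N = A − (4)·I. We want v_2 with N^2 v_2 = 0 but N^1 v_2 ≠ 0; then v_{j-1} := N · v_j for j = 2, …, 2.

Pick v_2 = (1, 0, 0)ᵀ.
Then v_1 = N · v_2 = (1, -1, 1)ᵀ.

Sanity check: (A − (4)·I) v_1 = (0, 0, 0)ᵀ = 0. ✓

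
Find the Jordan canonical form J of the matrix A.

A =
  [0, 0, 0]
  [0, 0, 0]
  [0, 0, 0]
J_1(0) ⊕ J_1(0) ⊕ J_1(0)

The characteristic polynomial is
  det(x·I − A) = x^3

Eigenvalues and multiplicities (the geometric multiplicity of λ is n − rank(A − λI), which equals the number of Jordan blocks for λ):
  λ = 0: algebraic multiplicity = 3, geometric multiplicity = 3

Determining the block sizes for each eigenvalue:
  λ = 0: gm = am = 3, so every block has size 1 → block sizes [1, 1, 1]

Assembling the blocks gives a Jordan form
J =
  [0, 0, 0]
  [0, 0, 0]
  [0, 0, 0]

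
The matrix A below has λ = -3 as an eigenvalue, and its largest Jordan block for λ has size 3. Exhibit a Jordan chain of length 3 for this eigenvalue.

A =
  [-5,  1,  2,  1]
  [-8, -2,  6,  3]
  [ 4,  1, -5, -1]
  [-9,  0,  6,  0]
A Jordan chain for λ = -3 of length 3:
v_1 = (-5, 5, -15, 15)ᵀ
v_2 = (-2, -8, 4, -9)ᵀ
v_3 = (1, 0, 0, 0)ᵀ

Let N = A − (-3)·I. We want v_3 with N^3 v_3 = 0 but N^2 v_3 ≠ 0; then v_{j-1} := N · v_j for j = 3, …, 2.

Pick v_3 = (1, 0, 0, 0)ᵀ.
Then v_2 = N · v_3 = (-2, -8, 4, -9)ᵀ.
Then v_1 = N · v_2 = (-5, 5, -15, 15)ᵀ.

Sanity check: (A − (-3)·I) v_1 = (0, 0, 0, 0)ᵀ = 0. ✓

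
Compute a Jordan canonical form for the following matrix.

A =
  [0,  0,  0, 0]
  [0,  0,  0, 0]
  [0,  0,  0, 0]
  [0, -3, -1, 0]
J_2(0) ⊕ J_1(0) ⊕ J_1(0)

The characteristic polynomial is
  det(x·I − A) = x^4

Eigenvalues and multiplicities (the geometric multiplicity of λ is n − rank(A − λI), which equals the number of Jordan blocks for λ):
  λ = 0: algebraic multiplicity = 4, geometric multiplicity = 3

Determining the block sizes for each eigenvalue:
  λ = 0: 3 blocks summing to 4 forces exactly one block of size 2 and the rest size 1 → block sizes [2, 1, 1]

Assembling the blocks gives a Jordan form
J =
  [0, 1, 0, 0]
  [0, 0, 0, 0]
  [0, 0, 0, 0]
  [0, 0, 0, 0]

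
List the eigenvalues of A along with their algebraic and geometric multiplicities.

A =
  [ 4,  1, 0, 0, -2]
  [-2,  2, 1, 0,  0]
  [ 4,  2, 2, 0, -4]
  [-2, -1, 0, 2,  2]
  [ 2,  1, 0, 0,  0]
λ = 2: alg = 5, geom = 3

Step 1 — factor the characteristic polynomial to read off the algebraic multiplicities:
  χ_A(x) = (x - 2)^5

Step 2 — compute geometric multiplicities via the rank-nullity identity g(λ) = n − rank(A − λI):
  rank(A − (2)·I) = 2, so dim ker(A − (2)·I) = n − 2 = 3

Summary:
  λ = 2: algebraic multiplicity = 5, geometric multiplicity = 3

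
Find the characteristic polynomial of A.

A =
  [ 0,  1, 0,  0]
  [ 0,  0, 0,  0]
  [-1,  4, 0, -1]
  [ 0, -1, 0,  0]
x^4

Expanding det(x·I − A) (e.g. by cofactor expansion or by noting that A is similar to its Jordan form J, which has the same characteristic polynomial as A) gives
  χ_A(x) = x^4
which factors as x^4. The eigenvalues (with algebraic multiplicities) are λ = 0 with multiplicity 4.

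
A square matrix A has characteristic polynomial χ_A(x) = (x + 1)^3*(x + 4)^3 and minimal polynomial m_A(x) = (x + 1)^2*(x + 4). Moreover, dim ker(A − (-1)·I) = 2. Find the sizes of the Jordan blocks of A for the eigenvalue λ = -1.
Block sizes for λ = -1: [2, 1]

Step 1 — from the characteristic polynomial, algebraic multiplicity of λ = -1 is 3. From dim ker(A − (-1)·I) = 2, there are exactly 2 Jordan blocks for λ = -1.
Step 2 — from the minimal polynomial, the factor (x + 1)^2 tells us the largest block for λ = -1 has size 2.
Step 3 — with total size 3, 2 blocks, and largest block 2, the block sizes (in nonincreasing order) are [2, 1].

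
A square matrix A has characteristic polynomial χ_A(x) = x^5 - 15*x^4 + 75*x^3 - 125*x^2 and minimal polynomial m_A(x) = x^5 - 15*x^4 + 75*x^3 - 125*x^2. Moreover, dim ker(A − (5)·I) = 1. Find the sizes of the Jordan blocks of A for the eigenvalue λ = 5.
Block sizes for λ = 5: [3]

Step 1 — from the characteristic polynomial, algebraic multiplicity of λ = 5 is 3. From dim ker(A − (5)·I) = 1, there are exactly 1 Jordan blocks for λ = 5.
Step 2 — from the minimal polynomial, the factor (x − 5)^3 tells us the largest block for λ = 5 has size 3.
Step 3 — with total size 3, 1 blocks, and largest block 3, the block sizes (in nonincreasing order) are [3].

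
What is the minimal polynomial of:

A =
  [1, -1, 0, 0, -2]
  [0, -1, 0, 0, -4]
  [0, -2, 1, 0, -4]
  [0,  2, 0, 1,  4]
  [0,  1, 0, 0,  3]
x^2 - 2*x + 1

The characteristic polynomial is χ_A(x) = (x - 1)^5, so the eigenvalues are known. The minimal polynomial is
  m_A(x) = Π_λ (x − λ)^{k_λ}
where k_λ is the size of the *largest* Jordan block for λ (equivalently, the smallest k with (A − λI)^k v = 0 for every generalised eigenvector v of λ).

  λ = 1: largest Jordan block has size 2, contributing (x − 1)^2

So m_A(x) = (x - 1)^2 = x^2 - 2*x + 1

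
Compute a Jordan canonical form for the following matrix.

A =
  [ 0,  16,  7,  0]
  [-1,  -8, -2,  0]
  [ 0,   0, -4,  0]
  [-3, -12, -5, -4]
J_3(-4) ⊕ J_1(-4)

The characteristic polynomial is
  det(x·I − A) = x^4 + 16*x^3 + 96*x^2 + 256*x + 256 = (x + 4)^4

Eigenvalues and multiplicities (the geometric multiplicity of λ is n − rank(A − λI), which equals the number of Jordan blocks for λ):
  λ = -4: algebraic multiplicity = 4, geometric multiplicity = 2

Determining the block sizes for each eigenvalue:
  λ = -4: with am = 4 and gm = 2, the partition is not yet determined (e.g. several partitions of 4 into 2 parts exist). Let N = A − (-4)·I. Computing rank(N^1) = 2, rank(N^2) = 1, rank(N^3) = 0; the number of blocks of size ≥ j is rank(N^{j−1}) − rank(N^j), giving [2, 1, 1]. So we have 1 block(s) of size 3, 1 block(s) of size 1 → block sizes [3, 1]

Assembling the blocks gives a Jordan form
J =
  [-4,  1,  0,  0]
  [ 0, -4,  1,  0]
  [ 0,  0, -4,  0]
  [ 0,  0,  0, -4]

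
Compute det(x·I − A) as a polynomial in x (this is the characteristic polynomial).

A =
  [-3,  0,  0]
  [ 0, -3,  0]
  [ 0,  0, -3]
x^3 + 9*x^2 + 27*x + 27

Expanding det(x·I − A) (e.g. by cofactor expansion or by noting that A is similar to its Jordan form J, which has the same characteristic polynomial as A) gives
  χ_A(x) = x^3 + 9*x^2 + 27*x + 27
which factors as (x + 3)^3. The eigenvalues (with algebraic multiplicities) are λ = -3 with multiplicity 3.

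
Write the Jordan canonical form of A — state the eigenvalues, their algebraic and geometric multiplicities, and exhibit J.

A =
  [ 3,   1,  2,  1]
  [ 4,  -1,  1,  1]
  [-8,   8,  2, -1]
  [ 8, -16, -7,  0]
J_2(1) ⊕ J_2(1)

The characteristic polynomial is
  det(x·I − A) = x^4 - 4*x^3 + 6*x^2 - 4*x + 1 = (x - 1)^4

Eigenvalues and multiplicities (the geometric multiplicity of λ is n − rank(A − λI), which equals the number of Jordan blocks for λ):
  λ = 1: algebraic multiplicity = 4, geometric multiplicity = 2

Determining the block sizes for each eigenvalue:
  λ = 1: with am = 4 and gm = 2, the partition is not yet determined (e.g. several partitions of 4 into 2 parts exist). Let N = A − (1)·I. Computing rank(N^1) = 2, rank(N^2) = 0; the number of blocks of size ≥ j is rank(N^{j−1}) − rank(N^j), giving [2, 2]. So we have 2 block(s) of size 2 → block sizes [2, 2]

Assembling the blocks gives a Jordan form
J =
  [1, 1, 0, 0]
  [0, 1, 0, 0]
  [0, 0, 1, 1]
  [0, 0, 0, 1]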